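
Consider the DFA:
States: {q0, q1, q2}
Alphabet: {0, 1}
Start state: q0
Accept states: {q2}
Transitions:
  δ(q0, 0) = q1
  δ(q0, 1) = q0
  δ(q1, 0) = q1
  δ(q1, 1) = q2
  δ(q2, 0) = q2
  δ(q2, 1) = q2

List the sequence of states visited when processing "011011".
Starting at q0
Read '0': q0 -> q1
Read '1': q1 -> q2
Read '1': q2 -> q2
Read '0': q2 -> q2
Read '1': q2 -> q2
Read '1': q2 -> q2

Final answer: q0 -> q1 -> q2 -> q2 -> q2 -> q2 -> q2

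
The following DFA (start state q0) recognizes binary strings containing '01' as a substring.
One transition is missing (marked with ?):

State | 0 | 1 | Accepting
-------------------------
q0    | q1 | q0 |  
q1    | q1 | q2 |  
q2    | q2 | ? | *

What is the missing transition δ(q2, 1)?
q2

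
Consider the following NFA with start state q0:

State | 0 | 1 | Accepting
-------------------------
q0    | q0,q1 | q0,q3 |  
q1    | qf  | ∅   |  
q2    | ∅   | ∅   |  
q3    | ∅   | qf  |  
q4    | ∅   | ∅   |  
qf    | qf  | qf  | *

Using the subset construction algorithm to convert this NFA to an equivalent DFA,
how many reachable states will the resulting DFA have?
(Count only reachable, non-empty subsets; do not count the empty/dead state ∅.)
Start subset: {q0}
{q0}: on 0 → {q0, q1}, on 1 → {q0, q3}
{q0, q1}: on 0 → {q0, q1, qf}, on 1 → {q0, q3}
{q0, q3}: on 0 → {q0, q1}, on 1 → {q0, q3, qf}
{q0, q1, qf}: on 0 → {q0, q1, qf}, on 1 → {q0, q3, qf}
{q0, q3, qf}: on 0 → {q0, q1, qf}, on 1 → {q0, q3, qf}
Reachable non-empty subsets: {q0}, {q0, q1}, {q0, q3}, {q0, q1, qf}, {q0, q3, qf} — 5 in total.

Final answer: 5 states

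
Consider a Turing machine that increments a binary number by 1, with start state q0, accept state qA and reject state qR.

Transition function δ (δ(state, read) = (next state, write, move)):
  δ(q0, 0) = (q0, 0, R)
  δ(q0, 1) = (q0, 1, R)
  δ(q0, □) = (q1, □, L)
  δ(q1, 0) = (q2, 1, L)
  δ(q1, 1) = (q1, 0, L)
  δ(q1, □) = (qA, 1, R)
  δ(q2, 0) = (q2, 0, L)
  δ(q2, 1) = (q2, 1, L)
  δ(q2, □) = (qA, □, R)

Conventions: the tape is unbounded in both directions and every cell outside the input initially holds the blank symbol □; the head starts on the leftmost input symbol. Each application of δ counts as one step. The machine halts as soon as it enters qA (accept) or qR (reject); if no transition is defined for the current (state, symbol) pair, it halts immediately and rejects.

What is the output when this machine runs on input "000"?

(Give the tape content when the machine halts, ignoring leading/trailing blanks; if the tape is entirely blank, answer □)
Step 0: [q0]000 (head at position 0)
Step 1: δ(q0, 0) = (q0, 0, R)  ⊢  0[q0]00 (head at position 1)
Step 2: δ(q0, 0) = (q0, 0, R)  ⊢  00[q0]0 (head at position 2)
Step 3: δ(q0, 0) = (q0, 0, R)  ⊢  000[q0]□ (head at position 3)
Step 4: δ(q0, □) = (q1, □, L)  ⊢  00[q1]0□ (head at position 2)
Step 5: δ(q1, 0) = (q2, 1, L)  ⊢  0[q2]01□ (head at position 1)
Step 6: δ(q2, 0) = (q2, 0, L)  ⊢  [q2]001□ (head at position 0)
Step 7: δ(q2, 0) = (q2, 0, L)  ⊢  [q2]□001□ (head at position -1)
Step 8: δ(q2, □) = (qA, □, R)  ⊢  □[qA]001□ (head at position 0)
The machine is in qA, so it halts and accepts.
Tape content when halted (ignoring surrounding blanks): 001

Final answer: Output: 001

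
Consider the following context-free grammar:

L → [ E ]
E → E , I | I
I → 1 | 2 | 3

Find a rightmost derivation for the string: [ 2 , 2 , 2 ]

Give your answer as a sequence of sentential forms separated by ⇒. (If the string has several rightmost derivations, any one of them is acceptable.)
Start with L.
Step 1: the rightmost non-terminal is L; apply L → [ E ]:  [ E ]
Step 2: the rightmost non-terminal is E; apply E → E , I:  [ E , I ]
Step 3: the rightmost non-terminal is I; apply I → 2:  [ E , 2 ]
Step 4: the rightmost non-terminal is E; apply E → E , I:  [ E , I , 2 ]
Step 5: the rightmost non-terminal is I; apply I → 2:  [ E , 2 , 2 ]
Step 6: the rightmost non-terminal is E; apply E → I:  [ I , 2 , 2 ]
Step 7: the rightmost non-terminal is I; apply I → 2:  [ 2 , 2 , 2 ]

Final answer: L ⇒ [ E ] ⇒ [ E , I ] ⇒ [ E , 2 ] ⇒ [ E , I , 2 ] ⇒ [ E , 2 , 2 ] ⇒ [ I , 2 , 2 ] ⇒ [ 2 , 2 , 2 ]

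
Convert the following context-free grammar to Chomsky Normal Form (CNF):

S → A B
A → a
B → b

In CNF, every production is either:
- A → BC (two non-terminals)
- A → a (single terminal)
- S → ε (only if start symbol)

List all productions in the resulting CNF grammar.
The grammar has no ε-productions or unit productions to eliminate.
S → A B is already in CNF (two non-terminals) – keep it.
A → a is already in CNF (single terminal) – keep it.
B → b is already in CNF (single terminal) – keep it.
Resulting CNF grammar (3 productions): A → a; B → b; S → A B

Final answer: A → a; B → b; S → A B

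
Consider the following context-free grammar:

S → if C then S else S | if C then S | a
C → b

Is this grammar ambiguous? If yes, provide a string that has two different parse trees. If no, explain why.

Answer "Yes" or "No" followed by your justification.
The 'dangling else' can attach to either if. Two leftmost derivations of  if b then if b then a else a:
  (1) S ⇒ if C then S else S ⇒ if b then S else S ⇒ if b then if C then S else S ⇒ if b then if b then S else S ⇒ if b then if b then a else S ⇒ if b then if b then a else a   (else belongs to the outer if)
  (2) S ⇒ if C then S ⇒ if b then S ⇒ if b then if C then S else S ⇒ if b then if b then S else S ⇒ if b then if b then a else S ⇒ if b then if b then a else a   (else belongs to the inner if)
Two distinct parse trees for the same string, so the grammar is ambiguous.

Final answer: Yes - the string 'if b then if b then a else a' has two distinct leftmost derivations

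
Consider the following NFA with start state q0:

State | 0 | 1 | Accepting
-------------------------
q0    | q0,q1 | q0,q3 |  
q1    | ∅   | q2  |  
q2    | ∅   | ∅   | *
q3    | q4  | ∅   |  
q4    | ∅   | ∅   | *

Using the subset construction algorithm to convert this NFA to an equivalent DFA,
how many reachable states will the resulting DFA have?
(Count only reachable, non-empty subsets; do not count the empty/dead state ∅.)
Start subset: {q0}
{q0}: on 0 → {q0, q1}, on 1 → {q0, q3}
{q0, q1}: on 0 → {q0, q1}, on 1 → {q0, q2, q3}
{q0, q3}: on 0 → {q0, q1, q4}, on 1 → {q0, q3}
{q0, q2, q3}: on 0 → {q0, q1, q4}, on 1 → {q0, q3}
{q0, q1, q4}: on 0 → {q0, q1}, on 1 → {q0, q2, q3}
Reachable non-empty subsets: {q0}, {q0, q1}, {q0, q3}, {q0, q2, q3}, {q0, q1, q4} — 5 in total.

Final answer: 5 states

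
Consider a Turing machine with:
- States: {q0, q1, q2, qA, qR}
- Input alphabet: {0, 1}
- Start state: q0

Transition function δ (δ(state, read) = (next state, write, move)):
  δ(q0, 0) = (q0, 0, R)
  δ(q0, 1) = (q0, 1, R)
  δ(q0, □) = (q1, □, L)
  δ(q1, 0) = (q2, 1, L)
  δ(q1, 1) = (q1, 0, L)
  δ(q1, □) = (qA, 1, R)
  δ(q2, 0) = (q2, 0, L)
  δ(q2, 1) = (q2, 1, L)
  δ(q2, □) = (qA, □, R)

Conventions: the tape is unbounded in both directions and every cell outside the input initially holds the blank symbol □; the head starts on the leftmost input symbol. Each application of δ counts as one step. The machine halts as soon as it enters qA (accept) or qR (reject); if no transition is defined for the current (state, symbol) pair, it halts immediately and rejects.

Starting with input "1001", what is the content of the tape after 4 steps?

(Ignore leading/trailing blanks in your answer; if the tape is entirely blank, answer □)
Step 0: [q0]1001 (head at position 0)
Step 1: δ(q0, 1) = (q0, 1, R)  ⊢  1[q0]001 (head at position 1)
Step 2: δ(q0, 0) = (q0, 0, R)  ⊢  10[q0]01 (head at position 2)
Step 3: δ(q0, 0) = (q0, 0, R)  ⊢  100[q0]1 (head at position 3)
Step 4: δ(q0, 1) = (q0, 1, R)  ⊢  1001[q0]□ (head at position 4)
Tape after 4 steps (ignoring surrounding blanks): 1001

Final answer: Tape: 1001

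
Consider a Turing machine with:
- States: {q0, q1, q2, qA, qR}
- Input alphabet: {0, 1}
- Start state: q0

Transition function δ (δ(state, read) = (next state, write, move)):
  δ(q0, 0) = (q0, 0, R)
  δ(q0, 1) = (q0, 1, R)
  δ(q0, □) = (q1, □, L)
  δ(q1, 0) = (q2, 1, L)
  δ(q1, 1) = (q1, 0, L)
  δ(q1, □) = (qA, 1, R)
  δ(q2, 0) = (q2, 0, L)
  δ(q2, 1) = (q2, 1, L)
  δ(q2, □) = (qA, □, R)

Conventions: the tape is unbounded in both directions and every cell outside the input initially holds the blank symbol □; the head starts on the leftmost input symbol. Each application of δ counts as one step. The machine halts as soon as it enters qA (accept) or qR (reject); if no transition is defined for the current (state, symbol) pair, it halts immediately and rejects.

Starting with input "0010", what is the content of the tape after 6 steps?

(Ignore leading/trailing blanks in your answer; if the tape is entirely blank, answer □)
Step 0: [q0]0010 (head at position 0)
Step 1: δ(q0, 0) = (q0, 0, R)  ⊢  0[q0]010 (head at position 1)
Step 2: δ(q0, 0) = (q0, 0, R)  ⊢  00[q0]10 (head at position 2)
Step 3: δ(q0, 1) = (q0, 1, R)  ⊢  001[q0]0 (head at position 3)
Step 4: δ(q0, 0) = (q0, 0, R)  ⊢  0010[q0]□ (head at position 4)
Step 5: δ(q0, □) = (q1, □, L)  ⊢  001[q1]0□ (head at position 3)
Step 6: δ(q1, 0) = (q2, 1, L)  ⊢  00[q2]11□ (head at position 2)
Tape after 6 steps (ignoring surrounding blanks): 0011

Final answer: Tape: 0011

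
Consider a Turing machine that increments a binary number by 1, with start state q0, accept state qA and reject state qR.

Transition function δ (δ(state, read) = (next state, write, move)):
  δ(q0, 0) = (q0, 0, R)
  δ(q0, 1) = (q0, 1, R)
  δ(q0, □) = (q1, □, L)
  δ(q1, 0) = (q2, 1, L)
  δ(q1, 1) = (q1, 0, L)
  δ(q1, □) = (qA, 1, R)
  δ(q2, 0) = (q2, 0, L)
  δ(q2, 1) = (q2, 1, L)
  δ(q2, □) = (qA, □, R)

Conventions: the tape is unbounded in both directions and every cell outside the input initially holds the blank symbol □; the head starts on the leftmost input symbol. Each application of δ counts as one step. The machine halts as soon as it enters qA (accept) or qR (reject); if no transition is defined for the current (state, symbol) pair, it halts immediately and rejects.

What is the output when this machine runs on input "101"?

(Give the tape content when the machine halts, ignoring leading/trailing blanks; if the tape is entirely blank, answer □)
Step 0: [q0]101 (head at position 0)
Step 1: δ(q0, 1) = (q0, 1, R)  ⊢  1[q0]01 (head at position 1)
Step 2: δ(q0, 0) = (q0, 0, R)  ⊢  10[q0]1 (head at position 2)
Step 3: δ(q0, 1) = (q0, 1, R)  ⊢  101[q0]□ (head at position 3)
Step 4: δ(q0, □) = (q1, □, L)  ⊢  10[q1]1□ (head at position 2)
Step 5: δ(q1, 1) = (q1, 0, L)  ⊢  1[q1]00□ (head at position 1)
Step 6: δ(q1, 0) = (q2, 1, L)  ⊢  [q2]110□ (head at position 0)
Step 7: δ(q2, 1) = (q2, 1, L)  ⊢  [q2]□110□ (head at position -1)
Step 8: δ(q2, □) = (qA, □, R)  ⊢  □[qA]110□ (head at position 0)
The machine is in qA, so it halts and accepts.
Tape content when halted (ignoring surrounding blanks): 110

Final answer: Output: 110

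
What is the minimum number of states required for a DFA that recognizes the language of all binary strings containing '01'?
Language: binary strings containing '01'
Lower bound (Myhill–Nerode): the prefixes ε, 0, 01 are pairwise distinguishable:
  ε vs 01: suffix ε distinguishes them (ε is rejected, 01 is accepted)
  0 vs 01: suffix ε distinguishes them (0 is rejected, 01 is accepted)
  ε vs 0: suffix 1 distinguishes them (ε·1 = 1 is rejected, 0·1 = 01 is accepted)
So any DFA needs at least 3 states.
Upper bound: a DFA with 3 states exists (one state per class above: 'no progress', 'last symbol 0', and 'seen 01' (accepting sink)).
Minimum states: 3

Final answer: 3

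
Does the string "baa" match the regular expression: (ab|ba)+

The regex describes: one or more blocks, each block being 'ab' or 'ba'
No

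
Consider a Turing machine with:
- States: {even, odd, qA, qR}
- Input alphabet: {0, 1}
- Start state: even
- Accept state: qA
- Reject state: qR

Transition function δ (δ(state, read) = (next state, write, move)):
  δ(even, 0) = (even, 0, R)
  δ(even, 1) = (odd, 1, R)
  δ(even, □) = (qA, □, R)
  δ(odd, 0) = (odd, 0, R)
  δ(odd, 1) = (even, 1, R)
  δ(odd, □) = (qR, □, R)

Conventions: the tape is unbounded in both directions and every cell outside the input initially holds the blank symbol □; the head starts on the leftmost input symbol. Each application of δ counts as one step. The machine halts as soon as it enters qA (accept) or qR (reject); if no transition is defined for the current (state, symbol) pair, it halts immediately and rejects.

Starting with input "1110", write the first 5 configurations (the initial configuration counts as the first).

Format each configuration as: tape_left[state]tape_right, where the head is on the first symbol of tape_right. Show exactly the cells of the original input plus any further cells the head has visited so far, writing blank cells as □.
Step 0: [even]1110 (head at position 0)
Step 1: δ(even, 1) = (odd, 1, R)  ⊢  1[odd]110 (head at position 1)
Step 2: δ(odd, 1) = (even, 1, R)  ⊢  11[even]10 (head at position 2)
Step 3: δ(even, 1) = (odd, 1, R)  ⊢  111[odd]0 (head at position 3)
Step 4: δ(odd, 0) = (odd, 0, R)  ⊢  1110[odd]□ (head at position 4)

Final answer: [even]1110 ⊢ 1[odd]110 ⊢ 11[even]10 ⊢ 111[odd]0 ⊢ 1110[odd]□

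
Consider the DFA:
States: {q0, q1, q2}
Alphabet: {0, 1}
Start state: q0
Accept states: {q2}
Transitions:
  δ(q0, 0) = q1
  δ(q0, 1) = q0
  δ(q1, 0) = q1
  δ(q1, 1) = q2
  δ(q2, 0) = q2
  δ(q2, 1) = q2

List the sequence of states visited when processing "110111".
Starting at q0
Read '1': q0 -> q0
Read '1': q0 -> q0
Read '0': q0 -> q1
Read '1': q1 -> q2
Read '1': q2 -> q2
Read '1': q2 -> q2

Final answer: q0 -> q0 -> q0 -> q1 -> q2 -> q2 -> q2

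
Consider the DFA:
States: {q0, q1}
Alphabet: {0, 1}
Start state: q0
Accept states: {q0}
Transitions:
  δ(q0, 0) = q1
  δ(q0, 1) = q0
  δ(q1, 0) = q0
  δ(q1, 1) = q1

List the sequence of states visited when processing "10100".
Starting at q0
Read '1': q0 -> q0
Read '0': q0 -> q1
Read '1': q1 -> q1
Read '0': q1 -> q0
Read '0': q0 -> q1

Final answer: q0 -> q0 -> q1 -> q1 -> q0 -> q1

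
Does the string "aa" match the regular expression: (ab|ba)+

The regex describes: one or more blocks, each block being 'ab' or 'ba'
No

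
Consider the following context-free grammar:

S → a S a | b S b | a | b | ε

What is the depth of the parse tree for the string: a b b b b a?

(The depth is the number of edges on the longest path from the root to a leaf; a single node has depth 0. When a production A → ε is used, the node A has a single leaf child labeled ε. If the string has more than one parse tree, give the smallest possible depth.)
The string has even length 6, so its (unique) parse tree peels off matching outer symbols: S → a S a, S → b S b, S → b S b, and finally S → ε for the empty middle.
The S nodes are at depths 0..3; the ε leaf under the innermost S is at depth 4 (terminal leaves are at depths 1..3).
Depth = 4.

Final answer: 4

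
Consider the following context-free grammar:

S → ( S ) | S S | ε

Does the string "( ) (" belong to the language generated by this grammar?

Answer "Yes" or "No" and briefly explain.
Each production adds parentheses only in matched pairs (S → ( S )) or none at all, so every derived string has equally many '(' and ')'. The string ( ) ( has two '(' and one ')', so it cannot be derived.

Final answer: No - no valid derivation exists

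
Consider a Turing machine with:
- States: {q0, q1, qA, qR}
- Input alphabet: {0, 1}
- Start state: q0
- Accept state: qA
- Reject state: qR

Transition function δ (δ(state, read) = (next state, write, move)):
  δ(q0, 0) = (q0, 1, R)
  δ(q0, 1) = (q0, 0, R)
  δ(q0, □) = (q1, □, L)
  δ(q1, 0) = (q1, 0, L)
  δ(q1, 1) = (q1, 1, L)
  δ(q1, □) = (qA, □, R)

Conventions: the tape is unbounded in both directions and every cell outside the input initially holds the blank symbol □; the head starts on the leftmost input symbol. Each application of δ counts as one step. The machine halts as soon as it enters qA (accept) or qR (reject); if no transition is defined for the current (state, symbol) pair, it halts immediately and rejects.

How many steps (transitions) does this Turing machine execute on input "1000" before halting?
Step 0: [q0]1000 (head at position 0)
Step 1: δ(q0, 1) = (q0, 0, R)  ⊢  0[q0]000 (head at position 1)
Step 2: δ(q0, 0) = (q0, 1, R)  ⊢  01[q0]00 (head at position 2)
Step 3: δ(q0, 0) = (q0, 1, R)  ⊢  011[q0]0 (head at position 3)
Step 4: δ(q0, 0) = (q0, 1, R)  ⊢  0111[q0]□ (head at position 4)
Step 5: δ(q0, □) = (q1, □, L)  ⊢  011[q1]1□ (head at position 3)
Step 6: δ(q1, 1) = (q1, 1, L)  ⊢  01[q1]11□ (head at position 2)
Step 7: δ(q1, 1) = (q1, 1, L)  ⊢  0[q1]111□ (head at position 1)
Step 8: δ(q1, 1) = (q1, 1, L)  ⊢  [q1]0111□ (head at position 0)
Step 9: δ(q1, 0) = (q1, 0, L)  ⊢  [q1]□0111□ (head at position -1)
Step 10: δ(q1, □) = (qA, □, R)  ⊢  □[qA]0111□ (head at position 0)
The machine is in qA, so it halts and accepts.
Number of transitions executed: 10.

Final answer: 10 steps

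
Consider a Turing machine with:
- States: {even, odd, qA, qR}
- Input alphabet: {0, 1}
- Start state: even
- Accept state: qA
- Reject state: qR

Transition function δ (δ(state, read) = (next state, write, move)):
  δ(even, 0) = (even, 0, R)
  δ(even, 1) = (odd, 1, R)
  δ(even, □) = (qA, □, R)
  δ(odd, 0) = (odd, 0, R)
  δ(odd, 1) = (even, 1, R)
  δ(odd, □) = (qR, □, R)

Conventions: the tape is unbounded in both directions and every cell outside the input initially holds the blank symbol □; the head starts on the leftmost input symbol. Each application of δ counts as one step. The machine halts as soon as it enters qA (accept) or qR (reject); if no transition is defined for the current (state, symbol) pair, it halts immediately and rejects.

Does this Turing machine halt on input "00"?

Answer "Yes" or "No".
Step 0: [even]00 (head at position 0)
Step 1: δ(even, 0) = (even, 0, R)  ⊢  0[even]0 (head at position 1)
Step 2: δ(even, 0) = (even, 0, R)  ⊢  00[even]□ (head at position 2)
Step 3: δ(even, □) = (qA, □, R)  ⊢  00□[qA]□ (head at position 3)
The machine is in qA, so it halts and accepts.
It halts after 3 steps.

Final answer: Yes - halts after 3 steps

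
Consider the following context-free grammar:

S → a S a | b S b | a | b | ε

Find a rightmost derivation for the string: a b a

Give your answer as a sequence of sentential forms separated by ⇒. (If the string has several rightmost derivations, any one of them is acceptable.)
Start with S.
Step 1: the rightmost non-terminal is S; apply S → a S a:  a S a
Step 2: the rightmost non-terminal is S; apply S → b:  a b a

Final answer: S ⇒ a S a ⇒ a b a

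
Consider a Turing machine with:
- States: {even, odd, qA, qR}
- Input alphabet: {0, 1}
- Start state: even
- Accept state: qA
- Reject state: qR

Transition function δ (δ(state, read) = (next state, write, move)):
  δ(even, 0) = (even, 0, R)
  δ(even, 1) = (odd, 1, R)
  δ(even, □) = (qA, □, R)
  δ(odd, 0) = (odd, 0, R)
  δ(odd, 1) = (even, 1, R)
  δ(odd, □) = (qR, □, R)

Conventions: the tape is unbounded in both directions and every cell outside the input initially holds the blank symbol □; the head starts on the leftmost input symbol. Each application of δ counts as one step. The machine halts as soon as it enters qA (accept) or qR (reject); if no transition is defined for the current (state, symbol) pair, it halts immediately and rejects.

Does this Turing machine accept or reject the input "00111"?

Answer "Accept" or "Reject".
Step 0: [even]00111 (head at position 0)
Step 1: δ(even, 0) = (even, 0, R)  ⊢  0[even]0111 (head at position 1)
Step 2: δ(even, 0) = (even, 0, R)  ⊢  00[even]111 (head at position 2)
Step 3: δ(even, 1) = (odd, 1, R)  ⊢  001[odd]11 (head at position 3)
Step 4: δ(odd, 1) = (even, 1, R)  ⊢  0011[even]1 (head at position 4)
Step 5: δ(even, 1) = (odd, 1, R)  ⊢  00111[odd]□ (head at position 5)
Step 6: δ(odd, □) = (qR, □, R)  ⊢  00111□[qR]□ (head at position 6)
The machine is in qR, so it halts and rejects.

Final answer: Reject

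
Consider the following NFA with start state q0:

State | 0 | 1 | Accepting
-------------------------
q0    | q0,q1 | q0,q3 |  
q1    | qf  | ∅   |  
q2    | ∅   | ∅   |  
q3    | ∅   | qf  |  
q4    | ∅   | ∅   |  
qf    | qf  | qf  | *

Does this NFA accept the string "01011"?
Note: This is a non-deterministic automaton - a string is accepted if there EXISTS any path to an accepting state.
Track the set of states the NFA could be in: start {q0}
Read '0': {q0} → {q0, q1}
Read '1': {q0, q1} → {q0, q3}
Read '0': {q0, q3} → {q0, q1}
Read '1': {q0, q1} → {q0, q3}
Read '1': {q0, q3} → {q0, q3, qf}
Final set {q0, q3, qf} contains accepting state(s) {qf} → accepted.

Final answer: Yes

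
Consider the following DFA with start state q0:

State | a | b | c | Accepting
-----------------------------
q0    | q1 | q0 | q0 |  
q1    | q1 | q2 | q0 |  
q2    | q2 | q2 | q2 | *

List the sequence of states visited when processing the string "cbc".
q0 → q0 → q0 → q0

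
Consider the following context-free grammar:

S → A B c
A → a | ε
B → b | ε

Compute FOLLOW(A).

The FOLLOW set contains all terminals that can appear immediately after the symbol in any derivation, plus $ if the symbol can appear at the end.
A occurs in S → A B c followed by B c. Add FIRST(B) minus ε = {b}; B is nullable (B → ε), so what follows B can also follow A: the terminal c. FOLLOW(A) = {b, c}.

Final answer: {b, c}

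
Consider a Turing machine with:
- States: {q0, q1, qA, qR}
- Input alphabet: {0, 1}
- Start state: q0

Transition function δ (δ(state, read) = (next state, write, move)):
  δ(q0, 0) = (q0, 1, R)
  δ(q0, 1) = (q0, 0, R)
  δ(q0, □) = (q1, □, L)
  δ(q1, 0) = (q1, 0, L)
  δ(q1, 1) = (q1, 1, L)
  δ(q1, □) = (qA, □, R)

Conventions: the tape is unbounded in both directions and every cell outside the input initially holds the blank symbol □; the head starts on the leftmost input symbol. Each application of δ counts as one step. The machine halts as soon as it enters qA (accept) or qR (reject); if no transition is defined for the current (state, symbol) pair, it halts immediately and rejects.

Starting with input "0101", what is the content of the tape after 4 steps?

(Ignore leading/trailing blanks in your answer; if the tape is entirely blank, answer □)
Step 0: [q0]0101 (head at position 0)
Step 1: δ(q0, 0) = (q0, 1, R)  ⊢  1[q0]101 (head at position 1)
Step 2: δ(q0, 1) = (q0, 0, R)  ⊢  10[q0]01 (head at position 2)
Step 3: δ(q0, 0) = (q0, 1, R)  ⊢  101[q0]1 (head at position 3)
Step 4: δ(q0, 1) = (q0, 0, R)  ⊢  1010[q0]□ (head at position 4)
Tape after 4 steps (ignoring surrounding blanks): 1010

Final answer: Tape: 1010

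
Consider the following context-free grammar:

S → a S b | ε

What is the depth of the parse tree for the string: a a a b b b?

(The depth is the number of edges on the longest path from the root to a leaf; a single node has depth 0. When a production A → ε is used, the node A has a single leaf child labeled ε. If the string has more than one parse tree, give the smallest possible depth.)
The only parse tree applies S → a S b 3 times (once per matching a…b pair) and then S → ε.
The S nodes sit at depths 0, 1, …, 3; the innermost S (depth 3) has the single child ε at depth 4.
The terminal leaves a, b are at depths 1..3, so the longest root-to-leaf path is S → S → … → S → ε with 4 edges.
Depth = 4.

Final answer: 4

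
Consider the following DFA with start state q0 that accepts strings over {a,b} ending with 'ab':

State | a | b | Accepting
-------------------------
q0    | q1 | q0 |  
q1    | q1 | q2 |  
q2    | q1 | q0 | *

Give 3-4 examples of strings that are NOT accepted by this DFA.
Any strings that end in a non-accepting state work; for example:
"bb": q0 → q0 → q0; q0 is not accepting → rejected
"bba": q0 → q0 → q0 → q1; q1 is not accepting → rejected
"abaa": q0 → q1 → q2 → q1 → q1; q1 is not accepting → rejected
"abba": q0 → q1 → q2 → q0 → q1; q1 is not accepting → rejected

Final answer: "bb", "bba", "abaa", "abba"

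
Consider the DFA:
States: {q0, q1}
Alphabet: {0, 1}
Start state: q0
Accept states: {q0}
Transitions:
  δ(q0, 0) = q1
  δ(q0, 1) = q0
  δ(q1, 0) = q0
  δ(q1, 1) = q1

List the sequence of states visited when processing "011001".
Starting at q0
Read '0': q0 -> q1
Read '1': q1 -> q1
Read '1': q1 -> q1
Read '0': q1 -> q0
Read '0': q0 -> q1
Read '1': q1 -> q1

Final answer: q0 -> q1 -> q1 -> q1 -> q0 -> q1 -> q1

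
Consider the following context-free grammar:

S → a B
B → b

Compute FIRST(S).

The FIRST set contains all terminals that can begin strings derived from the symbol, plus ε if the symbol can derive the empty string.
S has the single production S → a B, whose right-hand side begins with the terminal a. So FIRST(S) = {a}.

Final answer: {a}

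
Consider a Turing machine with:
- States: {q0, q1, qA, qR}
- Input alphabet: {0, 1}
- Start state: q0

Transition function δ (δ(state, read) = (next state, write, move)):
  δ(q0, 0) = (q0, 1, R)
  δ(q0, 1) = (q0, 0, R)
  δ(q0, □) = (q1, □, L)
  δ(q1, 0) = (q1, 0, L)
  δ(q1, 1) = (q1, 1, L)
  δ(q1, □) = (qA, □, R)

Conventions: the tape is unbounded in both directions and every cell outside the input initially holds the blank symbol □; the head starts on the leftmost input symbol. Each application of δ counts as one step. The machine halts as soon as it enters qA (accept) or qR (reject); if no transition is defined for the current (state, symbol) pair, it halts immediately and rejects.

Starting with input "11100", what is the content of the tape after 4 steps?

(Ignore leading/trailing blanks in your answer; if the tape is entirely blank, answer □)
Step 0: [q0]11100 (head at position 0)
Step 1: δ(q0, 1) = (q0, 0, R)  ⊢  0[q0]1100 (head at position 1)
Step 2: δ(q0, 1) = (q0, 0, R)  ⊢  00[q0]100 (head at position 2)
Step 3: δ(q0, 1) = (q0, 0, R)  ⊢  000[q0]00 (head at position 3)
Step 4: δ(q0, 0) = (q0, 1, R)  ⊢  0001[q0]0 (head at position 4)
Tape after 4 steps (ignoring surrounding blanks): 00010

Final answer: Tape: 00010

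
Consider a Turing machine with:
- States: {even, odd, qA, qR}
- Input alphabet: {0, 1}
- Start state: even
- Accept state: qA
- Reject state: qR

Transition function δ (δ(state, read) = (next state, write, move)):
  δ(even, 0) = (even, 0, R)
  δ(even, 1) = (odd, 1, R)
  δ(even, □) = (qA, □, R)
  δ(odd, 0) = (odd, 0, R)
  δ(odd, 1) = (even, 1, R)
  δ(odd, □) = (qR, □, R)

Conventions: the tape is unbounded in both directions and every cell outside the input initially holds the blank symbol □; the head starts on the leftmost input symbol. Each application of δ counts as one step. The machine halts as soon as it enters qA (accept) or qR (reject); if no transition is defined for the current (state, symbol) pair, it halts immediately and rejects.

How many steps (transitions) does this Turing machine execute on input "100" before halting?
Step 0: [even]100 (head at position 0)
Step 1: δ(even, 1) = (odd, 1, R)  ⊢  1[odd]00 (head at position 1)
Step 2: δ(odd, 0) = (odd, 0, R)  ⊢  10[odd]0 (head at position 2)
Step 3: δ(odd, 0) = (odd, 0, R)  ⊢  100[odd]□ (head at position 3)
Step 4: δ(odd, □) = (qR, □, R)  ⊢  100□[qR]□ (head at position 4)
The machine is in qR, so it halts and rejects.
Number of transitions executed: 4.

Final answer: 4 steps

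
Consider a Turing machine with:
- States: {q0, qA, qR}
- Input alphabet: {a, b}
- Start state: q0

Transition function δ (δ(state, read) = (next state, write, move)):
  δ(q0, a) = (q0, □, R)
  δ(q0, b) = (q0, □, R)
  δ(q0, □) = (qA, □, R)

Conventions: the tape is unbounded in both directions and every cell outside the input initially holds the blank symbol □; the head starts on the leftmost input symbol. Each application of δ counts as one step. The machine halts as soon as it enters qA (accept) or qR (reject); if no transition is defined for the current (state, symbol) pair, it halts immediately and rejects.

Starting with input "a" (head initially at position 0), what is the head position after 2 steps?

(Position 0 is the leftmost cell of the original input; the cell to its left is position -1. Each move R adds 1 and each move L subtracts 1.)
Step 0: [q0]a (head at position 0)
Step 1: δ(q0, a) = (q0, □, R)  ⊢  □[q0]□ (head at position 1)
Step 2: δ(q0, □) = (qA, □, R)  ⊢  □□[qA]□ (head at position 2)
Head position after 2 steps: 2

Final answer: Position 2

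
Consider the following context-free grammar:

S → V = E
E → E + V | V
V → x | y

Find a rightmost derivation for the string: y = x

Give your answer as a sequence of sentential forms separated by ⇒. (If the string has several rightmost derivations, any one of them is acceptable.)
Start with S.
Step 1: the rightmost non-terminal is S; apply S → V = E:  V = E
Step 2: the rightmost non-terminal is E; apply E → V:  V = V
Step 3: the rightmost non-terminal is V; apply V → x:  V = x
Step 4: the rightmost non-terminal is V; apply V → y:  y = x

Final answer: S ⇒ V = E ⇒ V = V ⇒ V = x ⇒ y = x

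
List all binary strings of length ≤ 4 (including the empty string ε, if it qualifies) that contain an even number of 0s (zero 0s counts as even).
Checking every binary string of length 0 to 4:
  Length 0: accepted: ε | rejected: (none)
  Length 1: accepted: 1 | rejected: 0
  Length 2: accepted: 00, 11 | rejected: 01, 10
  Length 3: accepted: 001, 010, 100, 111 | rejected: 000, 011, 101, 110
  Length 4: accepted: 0000, 0011, 0101, 0110, 1001, 1010, 1100, 1111 | rejected: 0001, 0010, 0100, 0111, 1000, 1011, 1101, 1110
Total: 16 string(s).

Final answer: ε, 1, 00, 11, 001, 010, 100, 111, 0000, 0011, 0101, 0110, 1001, 1010, 1100, 1111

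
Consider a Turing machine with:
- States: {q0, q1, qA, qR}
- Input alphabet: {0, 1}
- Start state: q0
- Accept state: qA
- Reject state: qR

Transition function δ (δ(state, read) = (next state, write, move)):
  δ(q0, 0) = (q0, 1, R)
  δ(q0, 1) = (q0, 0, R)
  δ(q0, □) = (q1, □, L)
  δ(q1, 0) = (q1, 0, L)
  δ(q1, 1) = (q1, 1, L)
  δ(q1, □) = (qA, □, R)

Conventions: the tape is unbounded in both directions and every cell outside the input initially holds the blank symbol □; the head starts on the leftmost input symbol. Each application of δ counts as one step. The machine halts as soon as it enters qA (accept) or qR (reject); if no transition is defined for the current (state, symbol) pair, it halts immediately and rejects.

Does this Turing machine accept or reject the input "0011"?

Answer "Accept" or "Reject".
Step 0: [q0]0011 (head at position 0)
Step 1: δ(q0, 0) = (q0, 1, R)  ⊢  1[q0]011 (head at position 1)
Step 2: δ(q0, 0) = (q0, 1, R)  ⊢  11[q0]11 (head at position 2)
Step 3: δ(q0, 1) = (q0, 0, R)  ⊢  110[q0]1 (head at position 3)
Step 4: δ(q0, 1) = (q0, 0, R)  ⊢  1100[q0]□ (head at position 4)
Step 5: δ(q0, □) = (q1, □, L)  ⊢  110[q1]0□ (head at position 3)
Step 6: δ(q1, 0) = (q1, 0, L)  ⊢  11[q1]00□ (head at position 2)
Step 7: δ(q1, 0) = (q1, 0, L)  ⊢  1[q1]100□ (head at position 1)
Step 8: δ(q1, 1) = (q1, 1, L)  ⊢  [q1]1100□ (head at position 0)
Step 9: δ(q1, 1) = (q1, 1, L)  ⊢  [q1]□1100□ (head at position -1)
Step 10: δ(q1, □) = (qA, □, R)  ⊢  □[qA]1100□ (head at position 0)
The machine is in qA, so it halts and accepts.

Final answer: Accept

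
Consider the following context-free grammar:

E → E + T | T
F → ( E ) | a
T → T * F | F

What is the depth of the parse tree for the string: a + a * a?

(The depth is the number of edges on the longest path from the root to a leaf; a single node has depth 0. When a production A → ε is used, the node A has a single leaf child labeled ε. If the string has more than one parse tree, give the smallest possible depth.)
The grammar is unambiguous; the parse tree of a + a * a is:
E → E + T at the root (depth 0).
  Left E (depth 1) → T (2) → F (3) → a (4).
  Right T (depth 1) → T * F; that T (2) → F (3) → a (4); F (2) → a (3).
The longest root-to-leaf paths have 4 edges.
Depth = 4.

Final answer: 4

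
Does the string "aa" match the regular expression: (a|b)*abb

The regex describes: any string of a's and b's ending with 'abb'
No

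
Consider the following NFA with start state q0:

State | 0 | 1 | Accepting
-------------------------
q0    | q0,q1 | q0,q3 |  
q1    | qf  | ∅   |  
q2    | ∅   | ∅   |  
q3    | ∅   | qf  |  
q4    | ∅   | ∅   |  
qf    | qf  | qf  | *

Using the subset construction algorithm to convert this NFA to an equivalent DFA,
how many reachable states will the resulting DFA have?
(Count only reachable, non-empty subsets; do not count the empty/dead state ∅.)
Start subset: {q0}
{q0}: on 0 → {q0, q1}, on 1 → {q0, q3}
{q0, q1}: on 0 → {q0, q1, qf}, on 1 → {q0, q3}
{q0, q3}: on 0 → {q0, q1}, on 1 → {q0, q3, qf}
{q0, q1, qf}: on 0 → {q0, q1, qf}, on 1 → {q0, q3, qf}
{q0, q3, qf}: on 0 → {q0, q1, qf}, on 1 → {q0, q3, qf}
Reachable non-empty subsets: {q0}, {q0, q1}, {q0, q3}, {q0, q1, qf}, {q0, q3, qf} — 5 in total.

Final answer: 5 states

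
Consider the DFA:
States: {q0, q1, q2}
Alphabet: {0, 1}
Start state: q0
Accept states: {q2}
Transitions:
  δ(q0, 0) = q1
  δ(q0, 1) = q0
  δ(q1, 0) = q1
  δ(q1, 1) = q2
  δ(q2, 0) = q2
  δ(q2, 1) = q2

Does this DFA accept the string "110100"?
Processing string "110100":
  q0 --1--> q0
  q0 --1--> q0
  q0 --0--> q1
  q1 --1--> q2
  q2 --0--> q2
  q2 --0--> q2
Final state: q2
Accept states: {q2}
q2 is an accept state, so the string is accepted.

Final answer: Yes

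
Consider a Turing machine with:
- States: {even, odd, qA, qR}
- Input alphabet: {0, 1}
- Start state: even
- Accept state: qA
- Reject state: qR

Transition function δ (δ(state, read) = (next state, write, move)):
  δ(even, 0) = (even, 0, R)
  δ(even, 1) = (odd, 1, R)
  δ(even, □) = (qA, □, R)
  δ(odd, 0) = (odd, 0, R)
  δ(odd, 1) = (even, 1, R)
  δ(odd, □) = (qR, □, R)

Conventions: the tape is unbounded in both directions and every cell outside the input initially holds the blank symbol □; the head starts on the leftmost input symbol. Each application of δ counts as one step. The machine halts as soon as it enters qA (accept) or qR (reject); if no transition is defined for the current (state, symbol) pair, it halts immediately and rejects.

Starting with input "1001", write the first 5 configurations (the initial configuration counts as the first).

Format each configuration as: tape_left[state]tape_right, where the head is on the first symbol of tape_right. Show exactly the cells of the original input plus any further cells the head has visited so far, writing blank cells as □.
Step 0: [even]1001 (head at position 0)
Step 1: δ(even, 1) = (odd, 1, R)  ⊢  1[odd]001 (head at position 1)
Step 2: δ(odd, 0) = (odd, 0, R)  ⊢  10[odd]01 (head at position 2)
Step 3: δ(odd, 0) = (odd, 0, R)  ⊢  100[odd]1 (head at position 3)
Step 4: δ(odd, 1) = (even, 1, R)  ⊢  1001[even]□ (head at position 4)

Final answer: [even]1001 ⊢ 1[odd]001 ⊢ 10[odd]01 ⊢ 100[odd]1 ⊢ 1001[even]□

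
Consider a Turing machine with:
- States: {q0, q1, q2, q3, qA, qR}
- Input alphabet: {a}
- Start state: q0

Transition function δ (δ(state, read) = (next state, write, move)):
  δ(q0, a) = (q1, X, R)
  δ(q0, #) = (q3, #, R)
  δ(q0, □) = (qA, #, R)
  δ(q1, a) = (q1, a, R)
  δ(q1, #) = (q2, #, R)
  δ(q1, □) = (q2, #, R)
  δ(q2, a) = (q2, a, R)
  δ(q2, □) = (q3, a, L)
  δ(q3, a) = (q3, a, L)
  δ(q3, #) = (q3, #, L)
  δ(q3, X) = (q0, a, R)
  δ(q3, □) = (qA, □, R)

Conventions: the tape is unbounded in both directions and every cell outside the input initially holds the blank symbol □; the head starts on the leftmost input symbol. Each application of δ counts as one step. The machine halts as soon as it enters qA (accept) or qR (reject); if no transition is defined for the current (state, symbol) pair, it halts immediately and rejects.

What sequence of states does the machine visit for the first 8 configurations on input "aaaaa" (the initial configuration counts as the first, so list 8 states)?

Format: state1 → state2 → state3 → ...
Step 0: [q0]aaaaa (head at position 0)
Step 1: δ(q0, a) = (q1, X, R)  ⊢  X[q1]aaaa (head at position 1)
Step 2: δ(q1, a) = (q1, a, R)  ⊢  Xa[q1]aaa (head at position 2)
Step 3: δ(q1, a) = (q1, a, R)  ⊢  Xaa[q1]aa (head at position 3)
Step 4: δ(q1, a) = (q1, a, R)  ⊢  Xaaa[q1]a (head at position 4)
Step 5: δ(q1, a) = (q1, a, R)  ⊢  Xaaaa[q1]□ (head at position 5)
Step 6: δ(q1, □) = (q2, #, R)  ⊢  Xaaaa#[q2]□ (head at position 6)
Step 7: δ(q2, □) = (q3, a, L)  ⊢  Xaaaa[q3]#a (head at position 5)
Reading off the states of these 8 configurations: q0 → q1 → q1 → q1 → q1 → q1 → q2 → q3

Final answer: q0 → q1 → q1 → q1 → q1 → q1 → q2 → q3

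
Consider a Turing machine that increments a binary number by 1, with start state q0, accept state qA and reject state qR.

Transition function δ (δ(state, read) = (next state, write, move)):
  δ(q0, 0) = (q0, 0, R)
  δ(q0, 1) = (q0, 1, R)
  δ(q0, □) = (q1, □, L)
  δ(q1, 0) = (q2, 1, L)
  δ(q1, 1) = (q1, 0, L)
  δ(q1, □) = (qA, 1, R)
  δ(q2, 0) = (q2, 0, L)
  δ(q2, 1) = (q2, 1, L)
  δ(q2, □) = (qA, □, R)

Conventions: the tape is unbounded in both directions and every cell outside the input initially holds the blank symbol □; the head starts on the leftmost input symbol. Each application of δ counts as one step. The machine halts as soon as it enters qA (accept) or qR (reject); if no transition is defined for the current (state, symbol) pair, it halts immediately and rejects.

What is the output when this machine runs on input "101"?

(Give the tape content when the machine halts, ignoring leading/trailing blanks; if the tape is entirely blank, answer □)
Step 0: [q0]101 (head at position 0)
Step 1: δ(q0, 1) = (q0, 1, R)  ⊢  1[q0]01 (head at position 1)
Step 2: δ(q0, 0) = (q0, 0, R)  ⊢  10[q0]1 (head at position 2)
Step 3: δ(q0, 1) = (q0, 1, R)  ⊢  101[q0]□ (head at position 3)
Step 4: δ(q0, □) = (q1, □, L)  ⊢  10[q1]1□ (head at position 2)
Step 5: δ(q1, 1) = (q1, 0, L)  ⊢  1[q1]00□ (head at position 1)
Step 6: δ(q1, 0) = (q2, 1, L)  ⊢  [q2]110□ (head at position 0)
Step 7: δ(q2, 1) = (q2, 1, L)  ⊢  [q2]□110□ (head at position -1)
Step 8: δ(q2, □) = (qA, □, R)  ⊢  □[qA]110□ (head at position 0)
The machine is in qA, so it halts and accepts.
Tape content when halted (ignoring surrounding blanks): 110

Final answer: Output: 110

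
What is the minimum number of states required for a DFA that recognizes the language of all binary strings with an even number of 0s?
Language: binary strings with an even number of 0s
Lower bound (Myhill–Nerode): the prefixes ε, 0 are pairwise distinguishable:
  ε vs 0: suffix ε distinguishes them (ε has zero 0s (accepted), 0 has one 0 (rejected))
So any DFA needs at least 2 states.
Upper bound: a DFA with 2 states exists (one state per class above).
Minimum states: 2

Final answer: 2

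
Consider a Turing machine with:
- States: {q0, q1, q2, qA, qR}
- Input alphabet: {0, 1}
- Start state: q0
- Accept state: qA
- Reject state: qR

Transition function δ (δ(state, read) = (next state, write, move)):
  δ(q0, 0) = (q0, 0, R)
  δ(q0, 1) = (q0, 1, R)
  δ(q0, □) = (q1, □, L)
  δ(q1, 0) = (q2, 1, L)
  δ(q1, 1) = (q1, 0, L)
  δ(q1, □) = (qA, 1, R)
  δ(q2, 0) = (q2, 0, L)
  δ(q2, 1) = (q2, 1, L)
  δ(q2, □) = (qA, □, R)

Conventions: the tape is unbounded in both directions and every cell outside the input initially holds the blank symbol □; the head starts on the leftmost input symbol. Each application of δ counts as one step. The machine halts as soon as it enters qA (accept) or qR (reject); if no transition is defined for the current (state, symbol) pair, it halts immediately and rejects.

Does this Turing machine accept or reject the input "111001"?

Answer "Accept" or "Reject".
Step 0: [q0]111001 (head at position 0)
Step 1: δ(q0, 1) = (q0, 1, R)  ⊢  1[q0]11001 (head at position 1)
Step 2: δ(q0, 1) = (q0, 1, R)  ⊢  11[q0]1001 (head at position 2)
Step 3: δ(q0, 1) = (q0, 1, R)  ⊢  111[q0]001 (head at position 3)
Step 4: δ(q0, 0) = (q0, 0, R)  ⊢  1110[q0]01 (head at position 4)
Step 5: δ(q0, 0) = (q0, 0, R)  ⊢  11100[q0]1 (head at position 5)
Step 6: δ(q0, 1) = (q0, 1, R)  ⊢  111001[q0]□ (head at position 6)
Step 7: δ(q0, □) = (q1, □, L)  ⊢  11100[q1]1□ (head at position 5)
Step 8: δ(q1, 1) = (q1, 0, L)  ⊢  1110[q1]00□ (head at position 4)
Step 9: δ(q1, 0) = (q2, 1, L)  ⊢  111[q2]010□ (head at position 3)
Step 10: δ(q2, 0) = (q2, 0, L)  ⊢  11[q2]1010□ (head at position 2)
Step 11: δ(q2, 1) = (q2, 1, L)  ⊢  1[q2]11010□ (head at position 1)
Step 12: δ(q2, 1) = (q2, 1, L)  ⊢  [q2]111010□ (head at position 0)
Step 13: δ(q2, 1) = (q2, 1, L)  ⊢  [q2]□111010□ (head at position -1)
Step 14: δ(q2, □) = (qA, □, R)  ⊢  □[qA]111010□ (head at position 0)
The machine is in qA, so it halts and accepts.

Final answer: Accept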